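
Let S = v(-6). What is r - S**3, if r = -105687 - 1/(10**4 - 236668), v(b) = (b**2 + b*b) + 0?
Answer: -108559238579/226668 ≈ -4.7894e+5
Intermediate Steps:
v(b) = 2*b**2 (v(b) = (b**2 + b**2) + 0 = 2*b**2 + 0 = 2*b**2)
S = 72 (S = 2*(-6)**2 = 2*36 = 72)
r = -23955860915/226668 (r = -105687 - 1/(10000 - 236668) = -105687 - 1/(-226668) = -105687 - 1*(-1/226668) = -105687 + 1/226668 = -23955860915/226668 ≈ -1.0569e+5)
r - S**3 = -23955860915/226668 - 1*72**3 = -23955860915/226668 - 1*373248 = -23955860915/226668 - 373248 = -108559238579/226668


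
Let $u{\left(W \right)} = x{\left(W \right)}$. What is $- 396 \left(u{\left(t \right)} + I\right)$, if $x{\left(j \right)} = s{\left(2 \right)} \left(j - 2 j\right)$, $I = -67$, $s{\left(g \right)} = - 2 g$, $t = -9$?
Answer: $40788$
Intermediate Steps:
$x{\left(j \right)} = 4 j$ ($x{\left(j \right)} = \left(-2\right) 2 \left(j - 2 j\right) = - 4 \left(- j\right) = 4 j$)
$u{\left(W \right)} = 4 W$
$- 396 \left(u{\left(t \right)} + I\right) = - 396 \left(4 \left(-9\right) - 67\right) = - 396 \left(-36 - 67\right) = \left(-396\right) \left(-103\right) = 40788$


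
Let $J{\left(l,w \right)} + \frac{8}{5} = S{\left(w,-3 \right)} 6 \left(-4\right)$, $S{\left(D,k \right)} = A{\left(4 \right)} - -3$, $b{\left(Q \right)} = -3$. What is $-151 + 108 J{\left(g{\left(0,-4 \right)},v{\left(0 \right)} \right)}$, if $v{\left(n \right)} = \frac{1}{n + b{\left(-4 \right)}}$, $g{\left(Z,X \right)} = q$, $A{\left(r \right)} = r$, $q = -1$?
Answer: $- \frac{92339}{5} \approx -18468.0$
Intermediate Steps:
$g{\left(Z,X \right)} = -1$
$S{\left(D,k \right)} = 7$ ($S{\left(D,k \right)} = 4 - -3 = 4 + 3 = 7$)
$v{\left(n \right)} = \frac{1}{-3 + n}$ ($v{\left(n \right)} = \frac{1}{n - 3} = \frac{1}{-3 + n}$)
$J{\left(l,w \right)} = - \frac{848}{5}$ ($J{\left(l,w \right)} = - \frac{8}{5} + 7 \cdot 6 \left(-4\right) = - \frac{8}{5} + 42 \left(-4\right) = - \frac{8}{5} - 168 = - \frac{848}{5}$)
$-151 + 108 J{\left(g{\left(0,-4 \right)},v{\left(0 \right)} \right)} = -151 + 108 \left(- \frac{848}{5}\right) = -151 - \frac{91584}{5} = - \frac{92339}{5}$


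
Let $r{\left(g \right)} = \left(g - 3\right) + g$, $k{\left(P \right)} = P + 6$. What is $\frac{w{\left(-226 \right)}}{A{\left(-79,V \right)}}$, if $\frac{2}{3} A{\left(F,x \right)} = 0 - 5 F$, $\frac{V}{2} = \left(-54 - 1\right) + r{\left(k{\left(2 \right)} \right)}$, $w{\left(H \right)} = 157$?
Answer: $\frac{314}{1185} \approx 0.26498$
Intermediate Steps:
$k{\left(P \right)} = 6 + P$
$r{\left(g \right)} = -3 + 2 g$ ($r{\left(g \right)} = \left(-3 + g\right) + g = -3 + 2 g$)
$V = -84$ ($V = 2 \left(\left(-54 - 1\right) - \left(3 - 2 \left(6 + 2\right)\right)\right) = 2 \left(\left(-54 - 1\right) + \left(-3 + 2 \cdot 8\right)\right) = 2 \left(-55 + \left(-3 + 16\right)\right) = 2 \left(-55 + 13\right) = 2 \left(-42\right) = -84$)
$A{\left(F,x \right)} = - \frac{15 F}{2}$ ($A{\left(F,x \right)} = \frac{3 \left(0 - 5 F\right)}{2} = \frac{3 \left(- 5 F\right)}{2} = - \frac{15 F}{2}$)
$\frac{w{\left(-226 \right)}}{A{\left(-79,V \right)}} = \frac{157}{\left(- \frac{15}{2}\right) \left(-79\right)} = \frac{157}{\frac{1185}{2}} = 157 \cdot \frac{2}{1185} = \frac{314}{1185}$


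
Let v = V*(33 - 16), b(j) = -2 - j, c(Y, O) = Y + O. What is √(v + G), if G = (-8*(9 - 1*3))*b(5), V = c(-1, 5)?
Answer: 2*√101 ≈ 20.100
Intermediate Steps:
c(Y, O) = O + Y
V = 4 (V = 5 - 1 = 4)
v = 68 (v = 4*(33 - 16) = 4*17 = 68)
G = 336 (G = (-8*(9 - 1*3))*(-2 - 1*5) = (-8*(9 - 3))*(-2 - 5) = -8*6*(-7) = -48*(-7) = 336)
√(v + G) = √(68 + 336) = √404 = 2*√101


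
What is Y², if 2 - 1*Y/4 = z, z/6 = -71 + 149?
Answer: 3474496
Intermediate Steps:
z = 468 (z = 6*(-71 + 149) = 6*78 = 468)
Y = -1864 (Y = 8 - 4*468 = 8 - 1872 = -1864)
Y² = (-1864)² = 3474496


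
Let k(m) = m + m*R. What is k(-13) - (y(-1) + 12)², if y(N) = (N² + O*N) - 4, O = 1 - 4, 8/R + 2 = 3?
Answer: -261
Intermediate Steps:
R = 8 (R = 8/(-2 + 3) = 8/1 = 8*1 = 8)
k(m) = 9*m (k(m) = m + m*8 = m + 8*m = 9*m)
O = -3
y(N) = -4 + N² - 3*N (y(N) = (N² - 3*N) - 4 = -4 + N² - 3*N)
k(-13) - (y(-1) + 12)² = 9*(-13) - ((-4 + (-1)² - 3*(-1)) + 12)² = -117 - ((-4 + 1 + 3) + 12)² = -117 - (0 + 12)² = -117 - 1*12² = -117 - 1*144 = -117 - 144 = -261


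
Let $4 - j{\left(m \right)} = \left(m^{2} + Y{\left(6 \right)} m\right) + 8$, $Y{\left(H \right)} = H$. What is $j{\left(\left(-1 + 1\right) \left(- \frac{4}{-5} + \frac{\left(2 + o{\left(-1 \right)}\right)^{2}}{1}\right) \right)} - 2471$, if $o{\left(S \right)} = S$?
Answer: $-2475$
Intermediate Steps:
$j{\left(m \right)} = -4 - m^{2} - 6 m$ ($j{\left(m \right)} = 4 - \left(\left(m^{2} + 6 m\right) + 8\right) = 4 - \left(8 + m^{2} + 6 m\right) = -4 - m^{2} - 6 m$)
$j{\left(\left(-1 + 1\right) \left(- \frac{4}{-5} + \frac{\left(2 + o{\left(-1 \right)}\right)^{2}}{1}\right) \right)} - 2471 = \left(-4 - \left(\left(-1 + 1\right) \left(- \frac{4}{-5} + \frac{\left(2 - 1\right)^{2}}{1}\right)\right)^{2} - 6 \left(-1 + 1\right) \left(- \frac{4}{-5} + \frac{\left(2 - 1\right)^{2}}{1}\right)\right) - 2471 = \left(-4 - \left(0 \left(\left(-4\right) \left(- \frac{1}{5}\right) + 1^{2} \cdot 1\right)\right)^{2} - 6 \cdot 0 \left(\left(-4\right) \left(- \frac{1}{5}\right) + 1^{2} \cdot 1\right)\right) - 2471 = \left(-4 - \left(0 \left(\frac{4}{5} + 1 \cdot 1\right)\right)^{2} - 6 \cdot 0 \left(\frac{4}{5} + 1 \cdot 1\right)\right) - 2471 = \left(-4 - \left(0 \left(\frac{4}{5} + 1\right)\right)^{2} - 6 \cdot 0 \left(\frac{4}{5} + 1\right)\right) - 2471 = \left(-4 - \left(0 \cdot \frac{9}{5}\right)^{2} - 6 \cdot 0 \cdot \frac{9}{5}\right) - 2471 = \left(-4 - 0^{2} - 0\right) - 2471 = \left(-4 - 0 + 0\right) - 2471 = \left(-4 + 0 + 0\right) - 2471 = -4 - 2471 = -2475$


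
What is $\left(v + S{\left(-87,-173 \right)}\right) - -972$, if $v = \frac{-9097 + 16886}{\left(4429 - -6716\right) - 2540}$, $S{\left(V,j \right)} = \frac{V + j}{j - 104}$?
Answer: $\frac{2321239473}{2383585} \approx 973.84$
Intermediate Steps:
$S{\left(V,j \right)} = \frac{V + j}{-104 + j}$ ($S{\left(V,j \right)} = \frac{V + j}{j - 104} = \frac{V + j}{-104 + j}$)
$v = \frac{7789}{8605}$ ($v = \frac{7789}{\left(4429 + 6716\right) - 2540} = \frac{7789}{11145 - 2540} = \frac{7789}{8605} \approx 0.90517$)
$\left(v + S{\left(-87,-173 \right)}\right) - -972 = \left(\frac{7789}{8605} + \frac{-87 - 173}{-104 - 173}\right) - -972 = \left(\frac{7789}{8605} + \frac{1}{-277} \left(-260\right)\right) + 972 = \left(\frac{7789}{8605} - - \frac{260}{277}\right) + 972 = \left(\frac{7789}{8605} + \frac{260}{277}\right) + 972 = \frac{4394853}{2383585} + 972 = \frac{2321239473}{2383585}$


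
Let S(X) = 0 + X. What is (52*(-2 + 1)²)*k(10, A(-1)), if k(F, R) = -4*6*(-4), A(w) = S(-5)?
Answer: 4992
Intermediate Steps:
S(X) = X
A(w) = -5
k(F, R) = 96 (k(F, R) = -24*(-4) = 96)
(52*(-2 + 1)²)*k(10, A(-1)) = (52*(-2 + 1)²)*96 = (52*(-1)²)*96 = (52*1)*96 = 52*96 = 4992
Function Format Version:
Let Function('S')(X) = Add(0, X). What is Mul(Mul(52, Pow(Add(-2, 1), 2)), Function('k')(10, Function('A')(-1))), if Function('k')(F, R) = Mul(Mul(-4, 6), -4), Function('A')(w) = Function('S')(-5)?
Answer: 4992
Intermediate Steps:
Function('S')(X) = X
Function('A')(w) = -5
Function('k')(F, R) = 96 (Function('k')(F, R) = Mul(-24, -4) = 96)
Mul(Mul(52, Pow(Add(-2, 1), 2)), Function('k')(10, Function('A')(-1))) = Mul(Mul(52, Pow(Add(-2, 1), 2)), 96) = Mul(Mul(52, Pow(-1, 2)), 96) = Mul(Mul(52, 1), 96) = Mul(52, 96) = 4992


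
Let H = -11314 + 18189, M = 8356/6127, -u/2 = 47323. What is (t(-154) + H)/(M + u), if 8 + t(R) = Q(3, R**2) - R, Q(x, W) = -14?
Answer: -6133127/82841098 ≈ -0.074035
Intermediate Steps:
u = -94646 (u = -2*47323 = -94646)
t(R) = -22 - R (t(R) = -8 + (-14 - R) = -22 - R)
M = 8356/6127 (M = 8356*(1/6127) = 8356/6127 ≈ 1.3638)
H = 6875
(t(-154) + H)/(M + u) = ((-22 - 1*(-154)) + 6875)/(8356/6127 - 94646) = ((-22 + 154) + 6875)/(-579887686/6127) = (132 + 6875)*(-6127/579887686) = 7007*(-6127/579887686) = -6133127/82841098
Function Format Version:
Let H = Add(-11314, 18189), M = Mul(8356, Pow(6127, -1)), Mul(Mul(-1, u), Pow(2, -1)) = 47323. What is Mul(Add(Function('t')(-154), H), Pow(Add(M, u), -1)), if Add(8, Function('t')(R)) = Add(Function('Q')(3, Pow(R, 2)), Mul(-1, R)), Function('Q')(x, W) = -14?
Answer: Rational(-6133127, 82841098) ≈ -0.074035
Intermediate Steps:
u = -94646 (u = Mul(-2, 47323) = -94646)
Function('t')(R) = Add(-22, Mul(-1, R)) (Function('t')(R) = Add(-8, Add(-14, Mul(-1, R))) = Add(-22, Mul(-1, R)))
M = Rational(8356, 6127) (M = Mul(8356, Rational(1, 6127)) = Rational(8356, 6127) ≈ 1.3638)
H = 6875
Mul(Add(Function('t')(-154), H), Pow(Add(M, u), -1)) = Mul(Add(Add(-22, Mul(-1, -154)), 6875), Pow(Add(Rational(8356, 6127), -94646), -1)) = Mul(Add(Add(-22, 154), 6875), Pow(Rational(-579887686, 6127), -1)) = Mul(Add(132, 6875), Rational(-6127, 579887686)) = Mul(7007, Rational(-6127, 579887686)) = Rational(-6133127, 82841098)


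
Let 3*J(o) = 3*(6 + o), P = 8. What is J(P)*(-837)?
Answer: -11718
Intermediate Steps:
J(o) = 6 + o (J(o) = (3*(6 + o))/3 = (18 + 3*o)/3 = 6 + o)
J(P)*(-837) = (6 + 8)*(-837) = 14*(-837) = -11718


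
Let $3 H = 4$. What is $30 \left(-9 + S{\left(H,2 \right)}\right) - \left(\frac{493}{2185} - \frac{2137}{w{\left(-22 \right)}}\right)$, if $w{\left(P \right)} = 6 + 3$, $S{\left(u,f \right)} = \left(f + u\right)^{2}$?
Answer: $\frac{5910358}{19665} \approx 300.55$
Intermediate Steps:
$H = \frac{4}{3}$ ($H = \frac{1}{3} \cdot 4 = \frac{4}{3} \approx 1.3333$)
$w{\left(P \right)} = 9$
$30 \left(-9 + S{\left(H,2 \right)}\right) - \left(\frac{493}{2185} - \frac{2137}{w{\left(-22 \right)}}\right) = 30 \left(-9 + \left(2 + \frac{4}{3}\right)^{2}\right) - \left(\frac{493}{2185} - \frac{2137}{9}\right) = 30 \left(-9 + \left(\frac{10}{3}\right)^{2}\right) - \left(493 \cdot \frac{1}{2185} - \frac{2137}{9}\right) = 30 \left(-9 + \frac{100}{9}\right) - \left(\frac{493}{2185} - \frac{2137}{9}\right) = 30 \cdot \frac{19}{9} - - \frac{4664908}{19665} = \frac{190}{3} + \frac{4664908}{19665} = \frac{5910358}{19665}$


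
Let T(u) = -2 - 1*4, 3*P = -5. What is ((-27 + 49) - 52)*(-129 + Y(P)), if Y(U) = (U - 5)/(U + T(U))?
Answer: 88410/23 ≈ 3843.9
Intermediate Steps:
P = -5/3 (P = (1/3)*(-5) = -5/3 ≈ -1.6667)
T(u) = -6 (T(u) = -2 - 4 = -6)
Y(U) = (-5 + U)/(-6 + U) (Y(U) = (U - 5)/(U - 6) = (-5 + U)/(-6 + U))
((-27 + 49) - 52)*(-129 + Y(P)) = ((-27 + 49) - 52)*(-129 + (-5 - 5/3)/(-6 - 5/3)) = (22 - 52)*(-129 - 20/3/(-23/3)) = -30*(-129 - 3/23*(-20/3)) = -30*(-129 + 20/23) = -30*(-2947/23) = 88410/23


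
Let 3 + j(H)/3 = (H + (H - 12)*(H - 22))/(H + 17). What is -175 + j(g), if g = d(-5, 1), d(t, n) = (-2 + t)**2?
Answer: -1500/11 ≈ -136.36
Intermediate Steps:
g = 49 (g = (-2 - 5)**2 = (-7)**2 = 49)
j(H) = -9 + 3*(H + (-22 + H)*(-12 + H))/(17 + H) (j(H) = -9 + 3*((H + (H - 12)*(H - 22))/(H + 17)) = -9 + 3*((H + (-12 + H)*(-22 + H))/(17 + H)) = -9 + 3*((H + (-22 + H)*(-12 + H))/(17 + H)) = -9 + 3*(H + (-22 + H)*(-12 + H))/(17 + H))
-175 + j(g) = -175 + 3*(213 + 49**2 - 36*49)/(17 + 49) = -175 + 3*(213 + 2401 - 1764)/66 = -175 + 3*(1/66)*850 = -175 + 425/11 = -1500/11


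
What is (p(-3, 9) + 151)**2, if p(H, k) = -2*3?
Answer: 21025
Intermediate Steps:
p(H, k) = -6
(p(-3, 9) + 151)**2 = (-6 + 151)**2 = 145**2 = 21025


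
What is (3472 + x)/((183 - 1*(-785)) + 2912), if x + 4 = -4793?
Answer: -265/776 ≈ -0.34150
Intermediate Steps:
x = -4797 (x = -4 - 4793 = -4797)
(3472 + x)/((183 - 1*(-785)) + 2912) = (3472 - 4797)/((183 - 1*(-785)) + 2912) = -1325/((183 + 785) + 2912) = -1325/(968 + 2912) = -1325/3880 = -1325*1/3880 = -265/776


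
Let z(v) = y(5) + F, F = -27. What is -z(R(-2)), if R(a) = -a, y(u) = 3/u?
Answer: 132/5 ≈ 26.400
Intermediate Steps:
z(v) = -132/5 (z(v) = 3/5 - 27 = 3*(⅕) - 27 = ⅗ - 27 = -132/5)
-z(R(-2)) = -1*(-132/5) = 132/5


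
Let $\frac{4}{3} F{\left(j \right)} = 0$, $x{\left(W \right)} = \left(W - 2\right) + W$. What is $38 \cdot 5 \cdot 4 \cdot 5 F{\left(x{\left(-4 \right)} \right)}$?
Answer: $0$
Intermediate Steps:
$x{\left(W \right)} = -2 + 2 W$ ($x{\left(W \right)} = \left(-2 + W\right) + W = -2 + 2 W$)
$F{\left(j \right)} = 0$ ($F{\left(j \right)} = \frac{3}{4} \cdot 0 = 0$)
$38 \cdot 5 \cdot 4 \cdot 5 F{\left(x{\left(-4 \right)} \right)} = 38 \cdot 5 \cdot 4 \cdot 5 \cdot 0 = 38 \cdot 20 \cdot 5 \cdot 0 = 38 \cdot 100 \cdot 0 = 3800 \cdot 0 = 0$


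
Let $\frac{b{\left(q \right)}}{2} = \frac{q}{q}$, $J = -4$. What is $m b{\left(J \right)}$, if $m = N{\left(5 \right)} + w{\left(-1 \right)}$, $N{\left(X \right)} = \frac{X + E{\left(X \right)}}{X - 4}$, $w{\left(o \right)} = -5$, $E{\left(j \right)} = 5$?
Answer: $10$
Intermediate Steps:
$N{\left(X \right)} = \frac{5 + X}{-4 + X}$ ($N{\left(X \right)} = \frac{X + 5}{X - 4} = \frac{5 + X}{-4 + X}$)
$b{\left(q \right)} = 2$ ($b{\left(q \right)} = 2 \frac{q}{q} = 2 \cdot 1 = 2$)
$m = 5$ ($m = \frac{5 + 5}{-4 + 5} - 5 = 1^{-1} \cdot 10 - 5 = 1 \cdot 10 - 5 = 10 - 5 = 5$)
$m b{\left(J \right)} = 5 \cdot 2 = 10$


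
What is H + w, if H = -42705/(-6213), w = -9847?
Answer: -20378902/2071 ≈ -9840.1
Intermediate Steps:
H = 14235/2071 (H = -42705*(-1/6213) = 14235/2071 ≈ 6.8735)
H + w = 14235/2071 - 9847 = -20378902/2071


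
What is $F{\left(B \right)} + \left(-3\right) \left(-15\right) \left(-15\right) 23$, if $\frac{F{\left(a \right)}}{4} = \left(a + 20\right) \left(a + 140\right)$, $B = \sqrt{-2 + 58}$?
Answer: $-4101 + 1280 \sqrt{14} \approx 688.32$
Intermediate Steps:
$B = 2 \sqrt{14}$ ($B = \sqrt{56} = 2 \sqrt{14} \approx 7.4833$)
$F{\left(a \right)} = 4 \left(20 + a\right) \left(140 + a\right)$ ($F{\left(a \right)} = 4 \left(a + 20\right) \left(a + 140\right) = 4 \left(20 + a\right) \left(140 + a\right)$)
$F{\left(B \right)} + \left(-3\right) \left(-15\right) \left(-15\right) 23 = \left(11200 + 4 \left(2 \sqrt{14}\right)^{2} + 640 \cdot 2 \sqrt{14}\right) + \left(-3\right) \left(-15\right) \left(-15\right) 23 = \left(11200 + 4 \cdot 56 + 1280 \sqrt{14}\right) + 45 \left(-15\right) 23 = \left(11200 + 224 + 1280 \sqrt{14}\right) - 15525 = \left(11424 + 1280 \sqrt{14}\right) - 15525 = -4101 + 1280 \sqrt{14}$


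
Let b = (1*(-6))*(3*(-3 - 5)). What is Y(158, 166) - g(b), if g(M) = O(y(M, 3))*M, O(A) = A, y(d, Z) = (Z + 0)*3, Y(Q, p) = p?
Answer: -1130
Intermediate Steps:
b = 144 (b = -18*(-8) = -6*(-24) = 144)
y(d, Z) = 3*Z (y(d, Z) = Z*3 = 3*Z)
g(M) = 9*M (g(M) = (3*3)*M = 9*M)
Y(158, 166) - g(b) = 166 - 9*144 = 166 - 1*1296 = 166 - 1296 = -1130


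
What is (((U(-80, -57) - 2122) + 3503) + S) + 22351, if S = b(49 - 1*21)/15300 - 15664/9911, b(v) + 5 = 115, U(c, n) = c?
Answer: 1917813103/81090 ≈ 23650.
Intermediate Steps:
b(v) = 110 (b(v) = -5 + 115 = 110)
S = -127577/81090 (S = 110/15300 - 15664/9911 = 110*(1/15300) - 15664*1/9911 = 11/1530 - 1424/901 = -127577/81090 ≈ -1.5733)
(((U(-80, -57) - 2122) + 3503) + S) + 22351 = (((-80 - 2122) + 3503) - 127577/81090) + 22351 = ((-2202 + 3503) - 127577/81090) + 22351 = (1301 - 127577/81090) + 22351 = 105370513/81090 + 22351 = 1917813103/81090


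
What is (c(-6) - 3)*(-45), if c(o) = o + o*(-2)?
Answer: -135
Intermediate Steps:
c(o) = -o (c(o) = o - 2*o = -o)
(c(-6) - 3)*(-45) = (-1*(-6) - 3)*(-45) = (6 - 3)*(-45) = 3*(-45) = -135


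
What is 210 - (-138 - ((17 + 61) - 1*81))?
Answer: 345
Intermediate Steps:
210 - (-138 - ((17 + 61) - 1*81)) = 210 - (-138 - (78 - 81)) = 210 - (-138 - 1*(-3)) = 210 - (-138 + 3) = 210 - 1*(-135) = 210 + 135 = 345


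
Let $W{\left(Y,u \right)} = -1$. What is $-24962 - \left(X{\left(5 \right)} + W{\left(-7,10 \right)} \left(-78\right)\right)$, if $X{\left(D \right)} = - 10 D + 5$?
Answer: $-24995$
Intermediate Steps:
$X{\left(D \right)} = 5 - 10 D$
$-24962 - \left(X{\left(5 \right)} + W{\left(-7,10 \right)} \left(-78\right)\right) = -24962 - \left(\left(5 - 50\right) - -78\right) = -24962 - \left(\left(5 - 50\right) + 78\right) = -24962 - \left(-45 + 78\right) = -24962 - 33 = -24995$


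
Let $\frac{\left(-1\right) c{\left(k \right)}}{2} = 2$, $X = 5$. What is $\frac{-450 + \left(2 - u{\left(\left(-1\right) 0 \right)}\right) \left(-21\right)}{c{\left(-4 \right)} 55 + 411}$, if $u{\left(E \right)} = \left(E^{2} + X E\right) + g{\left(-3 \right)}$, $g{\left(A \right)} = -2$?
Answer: $- \frac{534}{191} \approx -2.7958$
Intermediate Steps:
$c{\left(k \right)} = -4$ ($c{\left(k \right)} = \left(-2\right) 2 = -4$)
$u{\left(E \right)} = -2 + E^{2} + 5 E$ ($u{\left(E \right)} = \left(E^{2} + 5 E\right) - 2 = -2 + E^{2} + 5 E$)
$\frac{-450 + \left(2 - u{\left(\left(-1\right) 0 \right)}\right) \left(-21\right)}{c{\left(-4 \right)} 55 + 411} = \frac{-450 + \left(2 - \left(-2 + \left(\left(-1\right) 0\right)^{2} + 5 \left(\left(-1\right) 0\right)\right)\right) \left(-21\right)}{\left(-4\right) 55 + 411} = \frac{-450 + \left(2 - \left(-2 + 0^{2} + 5 \cdot 0\right)\right) \left(-21\right)}{-220 + 411} = \frac{-450 + \left(2 - \left(-2 + 0 + 0\right)\right) \left(-21\right)}{191} = \left(-450 + \left(2 - -2\right) \left(-21\right)\right) \frac{1}{191} = \left(-450 + \left(2 + 2\right) \left(-21\right)\right) \frac{1}{191} = \left(-450 + 4 \left(-21\right)\right) \frac{1}{191} = \left(-450 - 84\right) \frac{1}{191} = \left(-534\right) \frac{1}{191} = - \frac{534}{191}$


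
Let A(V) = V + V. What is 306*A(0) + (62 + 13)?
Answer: 75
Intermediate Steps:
A(V) = 2*V
306*A(0) + (62 + 13) = 306*(2*0) + (62 + 13) = 306*0 + 75 = 0 + 75 = 75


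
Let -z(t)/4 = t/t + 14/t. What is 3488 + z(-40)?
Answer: 17427/5 ≈ 3485.4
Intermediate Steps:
z(t) = -4 - 56/t (z(t) = -4*(t/t + 14/t) = -4*(1 + 14/t) = -4 - 56/t)
3488 + z(-40) = 3488 + (-4 - 56/(-40)) = 3488 + (-4 - 56*(-1/40)) = 3488 + (-4 + 7/5) = 3488 - 13/5 = 17427/5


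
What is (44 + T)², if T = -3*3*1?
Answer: 1225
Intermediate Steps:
T = -9 (T = -9*1 = -9)
(44 + T)² = (44 - 9)² = 35² = 1225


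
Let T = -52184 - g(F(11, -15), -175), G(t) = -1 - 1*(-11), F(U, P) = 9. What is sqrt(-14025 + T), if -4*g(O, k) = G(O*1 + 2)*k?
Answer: I*sqrt(266586)/2 ≈ 258.16*I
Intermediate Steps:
G(t) = 10 (G(t) = -1 + 11 = 10)
g(O, k) = -5*k/2
T = -105243/2 (T = -52184 - (-5)*(-175)/2 = -52184 - 1*875/2 = -52184 - 875/2 = -105243/2 ≈ -52622.)
sqrt(-14025 + T) = sqrt(-14025 - 105243/2) = sqrt(-133293/2) = I*sqrt(266586)/2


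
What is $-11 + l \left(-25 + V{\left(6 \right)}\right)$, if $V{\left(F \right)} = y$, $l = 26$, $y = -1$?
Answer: $-687$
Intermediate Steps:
$V{\left(F \right)} = -1$
$-11 + l \left(-25 + V{\left(6 \right)}\right) = -11 + 26 \left(-25 - 1\right) = -11 + 26 \left(-26\right) = -11 - 676 = -687$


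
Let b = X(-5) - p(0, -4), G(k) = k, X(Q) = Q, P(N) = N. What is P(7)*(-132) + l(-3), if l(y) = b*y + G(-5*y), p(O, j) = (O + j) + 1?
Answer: -903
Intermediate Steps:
p(O, j) = 1 + O + j
b = -2 (b = -5 - (1 + 0 - 4) = -5 - 1*(-3) = -5 + 3 = -2)
l(y) = -7*y (l(y) = -2*y - 5*y = -7*y)
P(7)*(-132) + l(-3) = 7*(-132) - 7*(-3) = -924 + 21 = -903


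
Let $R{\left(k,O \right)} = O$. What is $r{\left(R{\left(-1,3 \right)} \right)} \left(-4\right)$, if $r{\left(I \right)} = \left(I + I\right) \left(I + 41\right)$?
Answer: $-1056$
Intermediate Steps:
$r{\left(I \right)} = 2 I \left(41 + I\right)$
$r{\left(R{\left(-1,3 \right)} \right)} \left(-4\right) = 2 \cdot 3 \left(41 + 3\right) \left(-4\right) = 2 \cdot 3 \cdot 44 \left(-4\right) = 264 \left(-4\right) = -1056$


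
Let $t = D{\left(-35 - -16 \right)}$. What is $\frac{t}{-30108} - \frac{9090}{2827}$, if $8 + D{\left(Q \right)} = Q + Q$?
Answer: $- \frac{136775839}{42557658} \approx -3.2139$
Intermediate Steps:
$D{\left(Q \right)} = -8 + 2 Q$ ($D{\left(Q \right)} = -8 + \left(Q + Q\right) = -8 + 2 Q$)
$t = -46$ ($t = -8 + 2 \left(-35 - -16\right) = -8 + 2 \left(-35 + 16\right) = -8 + 2 \left(-19\right) = -8 - 38 = -46$)
$\frac{t}{-30108} - \frac{9090}{2827} = - \frac{46}{-30108} - \frac{9090}{2827} = \left(-46\right) \left(- \frac{1}{30108}\right) - \frac{9090}{2827} = \frac{23}{15054} - \frac{9090}{2827} = - \frac{136775839}{42557658}$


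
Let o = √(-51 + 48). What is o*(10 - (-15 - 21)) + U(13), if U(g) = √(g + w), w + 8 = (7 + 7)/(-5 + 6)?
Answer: √19 + 46*I*√3 ≈ 4.3589 + 79.674*I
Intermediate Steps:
w = 6 (w = -8 + (7 + 7)/(-5 + 6) = -8 + 14/1 = -8 + 14*1 = -8 + 14 = 6)
U(g) = √(6 + g) (U(g) = √(g + 6) = √(6 + g))
o = I*√3 (o = √(-3) = I*√3 ≈ 1.732*I)
o*(10 - (-15 - 21)) + U(13) = (I*√3)*(10 - (-15 - 21)) + √(6 + 13) = (I*√3)*(10 - 1*(-36)) + √19 = (I*√3)*(10 + 36) + √19 = (I*√3)*46 + √19 = 46*I*√3 + √19 = √19 + 46*I*√3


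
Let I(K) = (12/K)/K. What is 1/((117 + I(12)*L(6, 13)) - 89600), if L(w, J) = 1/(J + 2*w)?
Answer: -300/26844899 ≈ -1.1175e-5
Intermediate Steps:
I(K) = 12/K²
1/((117 + I(12)*L(6, 13)) - 89600) = 1/((117 + (12/12²)/(13 + 2*6)) - 89600) = 1/((117 + (12*(1/144))/(13 + 12)) - 89600) = 1/((117 + (1/12)/25) - 89600) = 1/((117 + (1/12)*(1/25)) - 89600) = 1/((117 + 1/300) - 89600) = 1/(35101/300 - 89600) = 1/(-26844899/300) = -300/26844899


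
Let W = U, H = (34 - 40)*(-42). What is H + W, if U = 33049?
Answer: 33301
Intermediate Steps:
H = 252 (H = -6*(-42) = 252)
W = 33049
H + W = 252 + 33049 = 33301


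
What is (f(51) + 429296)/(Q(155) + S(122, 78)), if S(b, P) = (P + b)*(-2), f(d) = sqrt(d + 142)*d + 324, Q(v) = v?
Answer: -85924/49 - 51*sqrt(193)/245 ≈ -1756.4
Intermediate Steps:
f(d) = 324 + d*sqrt(142 + d) (f(d) = sqrt(142 + d)*d + 324 = d*sqrt(142 + d) + 324 = 324 + d*sqrt(142 + d))
S(b, P) = -2*P - 2*b
(f(51) + 429296)/(Q(155) + S(122, 78)) = ((324 + 51*sqrt(142 + 51)) + 429296)/(155 + (-2*78 - 2*122)) = ((324 + 51*sqrt(193)) + 429296)/(155 + (-156 - 244)) = (429620 + 51*sqrt(193))/(155 - 400) = (429620 + 51*sqrt(193))/(-245) = (429620 + 51*sqrt(193))*(-1/245) = -85924/49 - 51*sqrt(193)/245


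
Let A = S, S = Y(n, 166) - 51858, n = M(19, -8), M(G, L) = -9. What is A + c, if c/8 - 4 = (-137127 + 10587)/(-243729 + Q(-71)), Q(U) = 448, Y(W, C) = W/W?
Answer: -12607025505/243281 ≈ -51821.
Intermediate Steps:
n = -9
Y(W, C) = 1
S = -51857 (S = 1 - 51858 = -51857)
A = -51857
c = 8797312/243281 (c = 32 + 8*((-137127 + 10587)/(-243729 + 448)) = 32 + 8*(-126540/(-243281)) = 32 + 8*(-126540*(-1/243281)) = 32 + 8*(126540/243281) = 32 + 1012320/243281 = 8797312/243281 ≈ 36.161)
A + c = -51857 + 8797312/243281 = -12607025505/243281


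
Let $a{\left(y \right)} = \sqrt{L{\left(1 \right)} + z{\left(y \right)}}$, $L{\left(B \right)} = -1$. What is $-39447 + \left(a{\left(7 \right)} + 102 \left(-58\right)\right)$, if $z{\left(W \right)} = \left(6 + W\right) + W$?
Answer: $-45363 + \sqrt{19} \approx -45359.0$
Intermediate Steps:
$z{\left(W \right)} = 6 + 2 W$
$a{\left(y \right)} = \sqrt{5 + 2 y}$ ($a{\left(y \right)} = \sqrt{-1 + \left(6 + 2 y\right)} = \sqrt{5 + 2 y}$)
$-39447 + \left(a{\left(7 \right)} + 102 \left(-58\right)\right) = -39447 + \left(\sqrt{5 + 2 \cdot 7} + 102 \left(-58\right)\right) = -39447 - \left(5916 - \sqrt{5 + 14}\right) = -39447 - \left(5916 - \sqrt{19}\right) = -45363 + \sqrt{19}$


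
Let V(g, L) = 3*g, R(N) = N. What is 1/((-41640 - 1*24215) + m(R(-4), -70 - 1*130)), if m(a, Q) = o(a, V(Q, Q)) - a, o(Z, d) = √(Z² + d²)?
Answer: -65851/4335994185 - 4*√22501/4335994185 ≈ -1.5325e-5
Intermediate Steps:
m(a, Q) = √(a² + 9*Q²) - a (m(a, Q) = √(a² + (3*Q)²) - a = √(a² + 9*Q²) - a)
1/((-41640 - 1*24215) + m(R(-4), -70 - 1*130)) = 1/((-41640 - 1*24215) + (√((-4)² + 9*(-70 - 1*130)²) - 1*(-4))) = 1/((-41640 - 24215) + (√(16 + 9*(-70 - 130)²) + 4)) = 1/(-65855 + (√(16 + 9*(-200)²) + 4)) = 1/(-65855 + (√(16 + 9*40000) + 4)) = 1/(-65855 + (√(16 + 360000) + 4)) = 1/(-65855 + (√360016 + 4)) = 1/(-65855 + (4*√22501 + 4)) = 1/(-65855 + (4 + 4*√22501)) = 1/(-65851 + 4*√22501)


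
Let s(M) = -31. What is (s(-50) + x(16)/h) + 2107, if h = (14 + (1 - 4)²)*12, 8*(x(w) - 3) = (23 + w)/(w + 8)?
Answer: 36670669/17664 ≈ 2076.0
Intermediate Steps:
x(w) = 3 + (23 + w)/(8*(8 + w)) (x(w) = 3 + ((23 + w)/(w + 8))/8 = 3 + ((23 + w)/(8 + w))/8 = 3 + (23 + w)/(8*(8 + w)))
h = 276 (h = (14 + (-3)²)*12 = (14 + 9)*12 = 23*12 = 276)
(s(-50) + x(16)/h) + 2107 = (-31 + (5*(43 + 5*16)/(8*(8 + 16)))/276) + 2107 = (-31 + ((5/8)*(43 + 80)/24)*(1/276)) + 2107 = (-31 + ((5/8)*(1/24)*123)*(1/276)) + 2107 = (-31 + (205/64)*(1/276)) + 2107 = (-31 + 205/17664) + 2107 = -547379/17664 + 2107 = 36670669/17664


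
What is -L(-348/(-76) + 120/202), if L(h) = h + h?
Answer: -19854/1919 ≈ -10.346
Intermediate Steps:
L(h) = 2*h
-L(-348/(-76) + 120/202) = -2*(-348/(-76) + 120/202) = -2*(-348*(-1/76) + 120*(1/202)) = -2*(87/19 + 60/101) = -2*9927/1919 = -1*19854/1919 = -19854/1919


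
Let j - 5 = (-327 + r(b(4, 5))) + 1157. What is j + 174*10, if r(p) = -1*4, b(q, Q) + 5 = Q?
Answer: 2571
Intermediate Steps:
b(q, Q) = -5 + Q
r(p) = -4
j = 831 (j = 5 + ((-327 - 4) + 1157) = 5 + (-331 + 1157) = 5 + 826 = 831)
j + 174*10 = 831 + 174*10 = 831 + 1740 = 2571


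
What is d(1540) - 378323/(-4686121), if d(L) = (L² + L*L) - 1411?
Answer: 2020054308072/426011 ≈ 4.7418e+6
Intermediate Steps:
d(L) = -1411 + 2*L² (d(L) = (L² + L²) - 1411 = 2*L² - 1411 = -1411 + 2*L²)
d(1540) - 378323/(-4686121) = (-1411 + 2*1540²) - 378323/(-4686121) = (-1411 + 2*2371600) - 378323*(-1)/4686121 = (-1411 + 4743200) - 1*(-34393/426011) = 4741789 + 34393/426011 = 2020054308072/426011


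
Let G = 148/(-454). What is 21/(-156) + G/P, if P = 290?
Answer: -232329/1711580 ≈ -0.13574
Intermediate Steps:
G = -74/227 (G = 148*(-1/454) = -74/227 ≈ -0.32599)
21/(-156) + G/P = 21/(-156) - 74/227/290 = 21*(-1/156) - 74/227*1/290 = -7/52 - 37/32915 = -232329/1711580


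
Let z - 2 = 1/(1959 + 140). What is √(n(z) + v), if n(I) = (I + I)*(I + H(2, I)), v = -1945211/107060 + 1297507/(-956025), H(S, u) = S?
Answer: I*√7222371869389392346246483/1432246164090 ≈ 1.8764*I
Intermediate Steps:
v = -399716289139/20470407300 (v = -1945211*1/107060 + 1297507*(-1/956025) = -1945211/107060 - 1297507/956025 = -399716289139/20470407300 ≈ -19.527)
z = 4199/2099 (z = 2 + 1/(1959 + 140) = 2 + 1/2099 = 4199/2099 ≈ 2.0005)
n(I) = 2*I*(2 + I) (n(I) = (I + I)*(I + 2) = (2*I)*(2 + I) = 2*I*(2 + I))
√(n(z) + v) = √(2*(4199/2099)*(2 + 4199/2099) - 399716289139/20470407300) = √(2*(4199/2099)*(8397/2099) - 399716289139/20470407300) = √(70518006/4405801 - 399716289139/20470407300) = √(-317538121601051539/90188540952747300) = I*√7222371869389392346246483/1432246164090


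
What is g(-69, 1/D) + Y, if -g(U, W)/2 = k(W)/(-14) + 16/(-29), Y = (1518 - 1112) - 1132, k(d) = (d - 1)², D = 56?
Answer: -461387219/636608 ≈ -724.76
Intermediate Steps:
k(d) = (-1 + d)²
Y = -726 (Y = 406 - 1132 = -726)
g(U, W) = 32/29 + (-1 + W)²/7 (g(U, W) = -2*((-1 + W)²/(-14) + 16/(-29)) = -2*((-1 + W)²*(-1/14) + 16*(-1/29)) = -2*(-(-1 + W)²/14 - 16/29) = -2*(-16/29 - (-1 + W)²/14) = 32/29 + (-1 + W)²/7)
g(-69, 1/D) + Y = (32/29 + (-1 + 1/56)²/7) - 726 = (32/29 + (-55/56)²/7) - 726 = (32/29 + (⅐)*(3025/3136)) - 726 = (32/29 + 3025/21952) - 726 = 790189/636608 - 726 = -461387219/636608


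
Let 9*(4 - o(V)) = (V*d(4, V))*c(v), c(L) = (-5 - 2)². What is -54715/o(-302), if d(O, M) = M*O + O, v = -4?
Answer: 492435/17816756 ≈ 0.027639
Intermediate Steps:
d(O, M) = O + M*O
c(L) = 49 (c(L) = (-7)² = 49)
o(V) = 4 - 49*V*(4 + 4*V)/9 (o(V) = 4 - V*(4*(1 + V))*49/9 = 4 - V*(4 + 4*V)*49/9 = 4 - 49*V*(4 + 4*V)/9)
-54715/o(-302) = -54715/(4 - 196/9*(-302)*(1 - 302)) = -54715/(4 - 196/9*(-302)*(-301)) = -54715/(4 - 17816792/9) = -54715/(-17816756/9) = -54715*(-9/17816756) = 492435/17816756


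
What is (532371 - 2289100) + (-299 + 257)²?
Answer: -1754965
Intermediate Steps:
(532371 - 2289100) + (-299 + 257)² = -1756729 + (-42)² = -1756729 + 1764 = -1754965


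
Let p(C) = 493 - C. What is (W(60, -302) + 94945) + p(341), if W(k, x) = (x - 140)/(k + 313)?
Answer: 35470739/373 ≈ 95096.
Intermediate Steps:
W(k, x) = (-140 + x)/(313 + k)
(W(60, -302) + 94945) + p(341) = ((-140 - 302)/(313 + 60) + 94945) + (493 - 1*341) = (-442/373 + 94945) + (493 - 341) = ((1/373)*(-442) + 94945) + 152 = (-442/373 + 94945) + 152 = 35414043/373 + 152 = 35470739/373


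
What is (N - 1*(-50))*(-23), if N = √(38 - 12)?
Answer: -1150 - 23*√26 ≈ -1267.3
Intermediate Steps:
N = √26 ≈ 5.0990
(N - 1*(-50))*(-23) = (√26 - 1*(-50))*(-23) = (√26 + 50)*(-23) = (50 + √26)*(-23) = -1150 - 23*√26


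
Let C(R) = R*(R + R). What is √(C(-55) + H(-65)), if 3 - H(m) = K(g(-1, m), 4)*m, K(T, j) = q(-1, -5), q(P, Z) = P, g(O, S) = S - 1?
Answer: 2*√1497 ≈ 77.382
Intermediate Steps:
C(R) = 2*R² (C(R) = R*(2*R) = 2*R²)
g(O, S) = -1 + S
K(T, j) = -1
H(m) = 3 + m (H(m) = 3 - (-1)*m = 3 + m)
√(C(-55) + H(-65)) = √(2*(-55)² + (3 - 65)) = √(2*3025 - 62) = √(6050 - 62) = √5988 = 2*√1497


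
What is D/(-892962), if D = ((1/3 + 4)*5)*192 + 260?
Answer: -2210/446481 ≈ -0.0049498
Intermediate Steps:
D = 4420 (D = ((⅓ + 4)*5)*192 + 260 = ((13/3)*5)*192 + 260 = (65/3)*192 + 260 = 4160 + 260 = 4420)
D/(-892962) = 4420/(-892962) = 4420*(-1/892962) = -2210/446481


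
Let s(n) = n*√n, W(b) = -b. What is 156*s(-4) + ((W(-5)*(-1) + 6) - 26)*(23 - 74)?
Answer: 1275 - 1248*I ≈ 1275.0 - 1248.0*I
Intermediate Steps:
s(n) = n^(3/2)
156*s(-4) + ((W(-5)*(-1) + 6) - 26)*(23 - 74) = 156*(-4)^(3/2) + ((-1*(-5)*(-1) + 6) - 26)*(23 - 74) = 156*(-8*I) + ((5*(-1) + 6) - 26)*(-51) = -1248*I + ((-5 + 6) - 26)*(-51) = -1248*I + (1 - 26)*(-51) = -1248*I - 25*(-51) = -1248*I + 1275 = 1275 - 1248*I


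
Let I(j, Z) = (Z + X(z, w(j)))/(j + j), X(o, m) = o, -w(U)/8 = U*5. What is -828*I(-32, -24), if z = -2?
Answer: -2691/8 ≈ -336.38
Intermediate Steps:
w(U) = -40*U (w(U) = -8*U*5 = -40*U)
I(j, Z) = (-2 + Z)/(2*j) (I(j, Z) = (Z - 2)/(j + j) = (-2 + Z)/((2*j)) = (-2 + Z)*(1/(2*j)) = (-2 + Z)/(2*j))
-828*I(-32, -24) = -414*(-2 - 24)/(-32) = -414*(-1)*(-26)/32 = -828*13/32 = -2691/8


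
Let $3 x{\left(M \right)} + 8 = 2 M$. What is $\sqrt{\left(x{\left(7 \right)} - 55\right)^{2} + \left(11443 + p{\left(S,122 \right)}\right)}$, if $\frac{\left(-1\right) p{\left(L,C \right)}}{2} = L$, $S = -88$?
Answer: $2 \sqrt{3607} \approx 120.12$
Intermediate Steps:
$x{\left(M \right)} = - \frac{8}{3} + \frac{2 M}{3}$
$p{\left(L,C \right)} = - 2 L$
$\sqrt{\left(x{\left(7 \right)} - 55\right)^{2} + \left(11443 + p{\left(S,122 \right)}\right)} = \sqrt{\left(\left(- \frac{8}{3} + \frac{2}{3} \cdot 7\right) - 55\right)^{2} + \left(11443 - -176\right)} = \sqrt{\left(\left(- \frac{8}{3} + \frac{14}{3}\right) - 55\right)^{2} + \left(11443 + 176\right)} = \sqrt{\left(2 - 55\right)^{2} + 11619} = \sqrt{\left(-53\right)^{2} + 11619} = \sqrt{2809 + 11619} = \sqrt{14428} = 2 \sqrt{3607}$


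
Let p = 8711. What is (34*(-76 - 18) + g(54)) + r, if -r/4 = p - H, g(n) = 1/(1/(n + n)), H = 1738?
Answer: -30980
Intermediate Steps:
g(n) = 2*n (g(n) = 1/(1/(2*n)) = 2*n)
r = -27892 (r = -4*(8711 - 1*1738) = -4*(8711 - 1738) = -4*6973 = -27892)
(34*(-76 - 18) + g(54)) + r = (34*(-76 - 18) + 2*54) - 27892 = (34*(-94) + 108) - 27892 = (-3196 + 108) - 27892 = -3088 - 27892 = -30980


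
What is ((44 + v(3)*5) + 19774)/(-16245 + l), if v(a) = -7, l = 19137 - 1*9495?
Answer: -19783/6603 ≈ -2.9961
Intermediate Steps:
l = 9642 (l = 19137 - 9495 = 9642)
((44 + v(3)*5) + 19774)/(-16245 + l) = ((44 - 7*5) + 19774)/(-16245 + 9642) = ((44 - 35) + 19774)/(-6603) = (9 + 19774)*(-1/6603) = 19783*(-1/6603) = -19783/6603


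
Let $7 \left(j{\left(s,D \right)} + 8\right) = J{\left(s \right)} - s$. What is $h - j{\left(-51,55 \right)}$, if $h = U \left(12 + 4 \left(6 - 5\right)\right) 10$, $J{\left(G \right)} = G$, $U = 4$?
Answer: $648$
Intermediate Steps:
$j{\left(s,D \right)} = -8$ ($j{\left(s,D \right)} = -8 + \frac{s - s}{7} = -8 + \frac{1}{7} \cdot 0 = -8 + 0 = -8$)
$h = 640$ ($h = 4 \left(12 + 4 \left(6 - 5\right)\right) 10 = 4 \left(12 + 4 \cdot 1\right) 10 = 4 \left(12 + 4\right) 10 = 4 \cdot 16 \cdot 10 = 64 \cdot 10 = 640$)
$h - j{\left(-51,55 \right)} = 640 - -8 = 640 + 8 = 648$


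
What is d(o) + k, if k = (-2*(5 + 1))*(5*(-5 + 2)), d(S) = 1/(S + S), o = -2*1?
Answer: 719/4 ≈ 179.75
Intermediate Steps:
o = -2
d(S) = 1/(2*S)
k = 180 (k = (-2*6)*(5*(-3)) = -12*(-15) = 180)
d(o) + k = (½)/(-2) + 180 = (½)*(-½) + 180 = -¼ + 180 = 719/4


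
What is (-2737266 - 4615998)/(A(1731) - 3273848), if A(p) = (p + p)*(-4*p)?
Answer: 459579/1702796 ≈ 0.26990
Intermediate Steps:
A(p) = -8*p**2 (A(p) = (2*p)*(-4*p) = -8*p**2)
(-2737266 - 4615998)/(A(1731) - 3273848) = (-2737266 - 4615998)/(-8*1731**2 - 3273848) = -7353264/(-8*2996361 - 3273848) = -7353264/(-23970888 - 3273848) = -7353264/(-27244736) = -7353264*(-1/27244736) = 459579/1702796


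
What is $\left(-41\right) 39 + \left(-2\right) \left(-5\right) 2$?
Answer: $-1579$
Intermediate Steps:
$\left(-41\right) 39 + \left(-2\right) \left(-5\right) 2 = -1599 + 10 \cdot 2 = -1599 + 20 = -1579$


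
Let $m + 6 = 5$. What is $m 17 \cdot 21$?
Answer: $-357$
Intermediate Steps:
$m = -1$ ($m = -6 + 5 = -1$)
$m 17 \cdot 21 = \left(-1\right) 17 \cdot 21 = \left(-17\right) 21 = -357$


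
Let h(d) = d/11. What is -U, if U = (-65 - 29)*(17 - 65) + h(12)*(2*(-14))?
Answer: -49296/11 ≈ -4481.5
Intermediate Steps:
h(d) = d/11 (h(d) = d*(1/11) = d/11)
U = 49296/11 (U = (-65 - 29)*(17 - 65) + ((1/11)*12)*(2*(-14)) = -94*(-48) + (12/11)*(-28) = 4512 - 336/11 = 49296/11 ≈ 4481.5)
-U = -1*49296/11 = -49296/11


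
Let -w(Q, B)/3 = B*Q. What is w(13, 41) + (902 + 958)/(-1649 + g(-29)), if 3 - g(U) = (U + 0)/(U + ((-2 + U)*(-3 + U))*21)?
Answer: -18263728757/11413903 ≈ -1600.1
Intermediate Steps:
w(Q, B) = -3*B*Q
g(U) = 3 - U/(U + 21*(-3 + U)*(-2 + U)) (g(U) = 3 - (U + 0)/(U + ((-2 + U)*(-3 + U))*21) = 3 - U/(U + ((-3 + U)*(-2 + U))*21) = 3 - U/(U + 21*(-3 + U)*(-2 + U)))
w(13, 41) + (902 + 958)/(-1649 + g(-29)) = -3*41*13 + (902 + 958)/(-1649 + (378 - 313*(-29) + 63*(-29)²)/(126 - 104*(-29) + 21*(-29)²)) = -1599 + 1860/(-1649 + (378 + 9077 + 63*841)/(126 + 3016 + 21*841)) = -1599 + 1860/(-1649 + (378 + 9077 + 52983)/(126 + 3016 + 17661)) = -1599 + 1860/(-1649 + 62438/20803) = -1599 + 1860/(-34241709/20803) = -1599 + 1860*(-20803/34241709) = -1599 - 12897860/11413903 = -18263728757/11413903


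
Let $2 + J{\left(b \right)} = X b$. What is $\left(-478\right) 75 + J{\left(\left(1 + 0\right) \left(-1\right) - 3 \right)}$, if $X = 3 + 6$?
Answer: $-35888$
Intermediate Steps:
$X = 9$
$J{\left(b \right)} = -2 + 9 b$
$\left(-478\right) 75 + J{\left(\left(1 + 0\right) \left(-1\right) - 3 \right)} = \left(-478\right) 75 + \left(-2 + 9 \left(\left(1 + 0\right) \left(-1\right) - 3\right)\right) = -35850 + \left(-2 + 9 \left(1 \left(-1\right) - 3\right)\right) = -35850 + \left(-2 + 9 \left(-1 - 3\right)\right) = -35850 + \left(-2 + 9 \left(-4\right)\right) = -35850 - 38 = -35888$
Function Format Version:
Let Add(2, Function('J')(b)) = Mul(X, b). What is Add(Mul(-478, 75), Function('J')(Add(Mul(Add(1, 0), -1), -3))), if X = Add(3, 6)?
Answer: -35888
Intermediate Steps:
X = 9
Function('J')(b) = Add(-2, Mul(9, b))
Add(Mul(-478, 75), Function('J')(Add(Mul(Add(1, 0), -1), -3))) = Add(Mul(-478, 75), Add(-2, Mul(9, Add(Mul(Add(1, 0), -1), -3)))) = Add(-35850, Add(-2, Mul(9, Add(Mul(1, -1), -3)))) = Add(-35850, Add(-2, Mul(9, Add(-1, -3)))) = Add(-35850, Add(-2, Mul(9, -4))) = Add(-35850, Add(-2, -36)) = Add(-35850, -38) = -35888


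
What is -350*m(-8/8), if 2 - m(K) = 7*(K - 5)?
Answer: -15400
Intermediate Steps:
m(K) = 37 - 7*K (m(K) = 2 - 7*(K - 5) = 2 - 7*(-5 + K) = 2 - (-35 + 7*K) = 2 + (35 - 7*K) = 37 - 7*K)
-350*m(-8/8) = -350*(37 - (-56)/8) = -350*(37 - 7*(-1)) = -350*(37 + 7) = -350*44 = -15400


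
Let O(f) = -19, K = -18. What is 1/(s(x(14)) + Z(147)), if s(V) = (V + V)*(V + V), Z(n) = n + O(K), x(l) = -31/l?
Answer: 49/7233 ≈ 0.0067745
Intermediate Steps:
Z(n) = -19 + n (Z(n) = n - 19 = -19 + n)
s(V) = 4*V² (s(V) = (2*V)*(2*V) = 4*V²)
1/(s(x(14)) + Z(147)) = 1/(4*(-31/14)² + (-19 + 147)) = 1/(4*(-31*1/14)² + 128) = 1/(4*(-31/14)² + 128) = 1/(4*(961/196) + 128) = 1/(961/49 + 128) = 1/(7233/49) = 49/7233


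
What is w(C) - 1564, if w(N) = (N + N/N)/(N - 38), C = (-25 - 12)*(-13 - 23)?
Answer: -2022483/1294 ≈ -1563.0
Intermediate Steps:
C = 1332 (C = -37*(-36) = 1332)
w(N) = (1 + N)/(-38 + N) (w(N) = (N + 1)/(-38 + N) = (1 + N)/(-38 + N))
w(C) - 1564 = (1 + 1332)/(-38 + 1332) - 1564 = 1333/1294 - 1564 = -2022483/1294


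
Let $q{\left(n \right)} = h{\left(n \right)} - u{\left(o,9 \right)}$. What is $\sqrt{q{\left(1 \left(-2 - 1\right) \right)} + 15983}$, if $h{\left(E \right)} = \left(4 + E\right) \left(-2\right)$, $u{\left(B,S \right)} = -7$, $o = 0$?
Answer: $2 \sqrt{3997} \approx 126.44$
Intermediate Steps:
$h{\left(E \right)} = -8 - 2 E$
$q{\left(n \right)} = -1 - 2 n$ ($q{\left(n \right)} = \left(-8 - 2 n\right) - -7 = \left(-8 - 2 n\right) + 7 = -1 - 2 n$)
$\sqrt{q{\left(1 \left(-2 - 1\right) \right)} + 15983} = \sqrt{\left(-1 - 2 \cdot 1 \left(-2 - 1\right)\right) + 15983} = \sqrt{\left(-1 - 2 \cdot 1 \left(-3\right)\right) + 15983} = \sqrt{\left(-1 - -6\right) + 15983} = \sqrt{\left(-1 + 6\right) + 15983} = \sqrt{5 + 15983} = \sqrt{15988} = 2 \sqrt{3997}$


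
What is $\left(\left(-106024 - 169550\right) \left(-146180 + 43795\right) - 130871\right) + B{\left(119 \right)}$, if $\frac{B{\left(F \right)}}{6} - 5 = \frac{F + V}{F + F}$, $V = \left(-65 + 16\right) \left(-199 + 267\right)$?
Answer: $28214513068$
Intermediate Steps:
$V = -3332$ ($V = \left(-49\right) 68 = -3332$)
$B{\left(F \right)} = 30 + \frac{3 \left(-3332 + F\right)}{F}$ ($B{\left(F \right)} = 30 + 6 \frac{F - 3332}{F + F} = 30 + 6 \frac{-3332 + F}{2 F} = 30 + \frac{3 \left(-3332 + F\right)}{F}$)
$\left(\left(-106024 - 169550\right) \left(-146180 + 43795\right) - 130871\right) + B{\left(119 \right)} = \left(\left(-106024 - 169550\right) \left(-146180 + 43795\right) - 130871\right) + \left(33 - \frac{9996}{119}\right) = \left(\left(-275574\right) \left(-102385\right) - 130871\right) + \left(33 - 84\right) = \left(28214643990 - 130871\right) + \left(33 - 84\right) = 28214513119 - 51 = 28214513068$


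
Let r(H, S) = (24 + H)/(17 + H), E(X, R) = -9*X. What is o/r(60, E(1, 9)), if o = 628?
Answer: 1727/3 ≈ 575.67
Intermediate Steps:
r(H, S) = (24 + H)/(17 + H)
o/r(60, E(1, 9)) = 628/(((24 + 60)/(17 + 60))) = 628/((84/77)) = 628/(((1/77)*84)) = 628/(12/11) = 628*(11/12) = 1727/3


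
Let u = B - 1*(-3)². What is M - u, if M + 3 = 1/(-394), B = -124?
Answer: 51219/394 ≈ 130.00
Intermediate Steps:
u = -133 (u = -124 - 1*(-3)² = -124 - 1*9 = -124 - 9 = -133)
M = -1183/394 (M = -3 + 1/(-394) = -3 - 1/394 = -1183/394 ≈ -3.0025)
M - u = -1183/394 - 1*(-133) = -1183/394 + 133 = 51219/394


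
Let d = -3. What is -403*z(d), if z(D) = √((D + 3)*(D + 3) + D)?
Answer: -403*I*√3 ≈ -698.02*I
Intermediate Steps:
z(D) = √(D + (3 + D)²) (z(D) = √((3 + D)*(3 + D) + D) = √((3 + D)² + D) = √(D + (3 + D)²))
-403*z(d) = -403*√(-3 + (3 - 3)²) = -403*√(-3 + 0²) = -403*√(-3 + 0) = -403*I*√3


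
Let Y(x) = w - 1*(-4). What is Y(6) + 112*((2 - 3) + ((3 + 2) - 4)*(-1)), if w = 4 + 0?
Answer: -216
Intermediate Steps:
w = 4
Y(x) = 8 (Y(x) = 4 - 1*(-4) = 4 + 4 = 8)
Y(6) + 112*((2 - 3) + ((3 + 2) - 4)*(-1)) = 8 + 112*((2 - 3) + ((3 + 2) - 4)*(-1)) = 8 + 112*(-1 + (5 - 4)*(-1)) = 8 + 112*(-1 + 1*(-1)) = 8 + 112*(-1 - 1) = 8 + 112*(-2) = 8 - 224 = -216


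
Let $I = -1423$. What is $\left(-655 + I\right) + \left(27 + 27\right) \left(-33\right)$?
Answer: $-3860$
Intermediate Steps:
$\left(-655 + I\right) + \left(27 + 27\right) \left(-33\right) = \left(-655 - 1423\right) + \left(27 + 27\right) \left(-33\right) = -2078 + 54 \left(-33\right) = -2078 - 1782 = -3860$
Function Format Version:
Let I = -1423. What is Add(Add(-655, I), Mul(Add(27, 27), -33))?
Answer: -3860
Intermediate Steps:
Add(Add(-655, I), Mul(Add(27, 27), -33)) = Add(Add(-655, -1423), Mul(Add(27, 27), -33)) = Add(-2078, Mul(54, -33)) = Add(-2078, -1782) = -3860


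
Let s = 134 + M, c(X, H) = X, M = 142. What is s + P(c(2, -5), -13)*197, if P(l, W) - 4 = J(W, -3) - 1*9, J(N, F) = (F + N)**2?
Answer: 49723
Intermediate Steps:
P(l, W) = -5 + (-3 + W)**2 (P(l, W) = 4 + ((-3 + W)**2 - 1*9) = 4 + ((-3 + W)**2 - 9) = 4 + (-9 + (-3 + W)**2) = -5 + (-3 + W)**2)
s = 276 (s = 134 + 142 = 276)
s + P(c(2, -5), -13)*197 = 276 + (-5 + (-3 - 13)**2)*197 = 276 + (-5 + (-16)**2)*197 = 276 + (-5 + 256)*197 = 276 + 251*197 = 276 + 49447 = 49723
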